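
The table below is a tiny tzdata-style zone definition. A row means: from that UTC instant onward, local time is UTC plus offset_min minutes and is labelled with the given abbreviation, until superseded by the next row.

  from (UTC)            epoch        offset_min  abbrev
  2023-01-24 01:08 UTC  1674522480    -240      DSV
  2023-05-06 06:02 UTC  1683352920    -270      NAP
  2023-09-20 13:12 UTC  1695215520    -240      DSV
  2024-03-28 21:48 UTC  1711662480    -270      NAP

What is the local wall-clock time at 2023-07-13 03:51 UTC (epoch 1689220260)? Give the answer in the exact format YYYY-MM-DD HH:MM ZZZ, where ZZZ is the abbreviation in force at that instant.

2023-07-12 23:21 NAP

Query: 2023-07-13 03:51 UTC
Rule 2/4 (NAP, -04:30): 2023-05-06 06:02 UTC ≤ query < 2023-09-20 13:12 UTC
3·60 + 51 - 270 = -39 min
-39 = -1·1440 + 1401; 1401 = 23·60 + 21 → 23:21, 2023-07-13 - 1 day = 2023-07-12
→ 2023-07-12 23:21 NAP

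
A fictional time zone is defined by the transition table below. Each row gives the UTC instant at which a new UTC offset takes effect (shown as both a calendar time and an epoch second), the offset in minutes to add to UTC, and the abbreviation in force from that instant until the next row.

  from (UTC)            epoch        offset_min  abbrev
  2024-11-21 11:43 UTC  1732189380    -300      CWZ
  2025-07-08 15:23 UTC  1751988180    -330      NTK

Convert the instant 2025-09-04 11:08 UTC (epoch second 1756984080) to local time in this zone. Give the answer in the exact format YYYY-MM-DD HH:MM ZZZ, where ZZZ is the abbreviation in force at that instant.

2025-09-04 05:38 NTK

Query: 2025-09-04 11:08 UTC
Rule 2/2 (NTK, -05:30): 2025-07-08 15:23 UTC ≤ query < +∞
11·60 + 8 - 330 = 338 min
338 = 0·1440 + 338; 338 = 5·60 + 38 → 05:38, same day
→ 2025-09-04 05:38 NTK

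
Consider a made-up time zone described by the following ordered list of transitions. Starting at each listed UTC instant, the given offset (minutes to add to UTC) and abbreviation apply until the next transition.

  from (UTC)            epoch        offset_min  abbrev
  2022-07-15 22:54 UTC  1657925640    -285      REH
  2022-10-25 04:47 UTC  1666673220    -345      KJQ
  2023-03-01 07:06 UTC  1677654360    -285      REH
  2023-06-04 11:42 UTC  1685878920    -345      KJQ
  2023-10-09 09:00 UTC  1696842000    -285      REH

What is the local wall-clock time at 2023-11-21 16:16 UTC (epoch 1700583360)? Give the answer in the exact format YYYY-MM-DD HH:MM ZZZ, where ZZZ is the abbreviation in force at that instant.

Query: 2023-11-21 16:16 UTC
Rule 5/5 (REH, -04:45): 2023-10-09 09:00 UTC ≤ query < +∞
16·60 + 16 - 285 = 691 min
691 = 0·1440 + 691; 691 = 11·60 + 31 → 11:31, same day
→ 2023-11-21 11:31 REH

2023-11-21 11:31 REH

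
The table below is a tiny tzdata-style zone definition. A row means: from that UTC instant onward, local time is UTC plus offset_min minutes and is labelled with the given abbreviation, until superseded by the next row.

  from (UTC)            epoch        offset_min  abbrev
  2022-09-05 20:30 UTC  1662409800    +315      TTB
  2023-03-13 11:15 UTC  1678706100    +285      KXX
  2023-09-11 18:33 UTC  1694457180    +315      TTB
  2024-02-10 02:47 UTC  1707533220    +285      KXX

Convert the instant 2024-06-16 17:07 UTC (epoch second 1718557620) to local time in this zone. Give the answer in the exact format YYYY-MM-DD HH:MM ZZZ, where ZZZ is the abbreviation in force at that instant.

2024-06-16 21:52 KXX

Query: 2024-06-16 17:07 UTC
Rule 4/4 (KXX, +04:45): 2024-02-10 02:47 UTC ≤ query < +∞
17·60 + 7 + 285 = 1312 min
1312 = 0·1440 + 1312; 1312 = 21·60 + 52 → 21:52, same day
→ 2024-06-16 21:52 KXX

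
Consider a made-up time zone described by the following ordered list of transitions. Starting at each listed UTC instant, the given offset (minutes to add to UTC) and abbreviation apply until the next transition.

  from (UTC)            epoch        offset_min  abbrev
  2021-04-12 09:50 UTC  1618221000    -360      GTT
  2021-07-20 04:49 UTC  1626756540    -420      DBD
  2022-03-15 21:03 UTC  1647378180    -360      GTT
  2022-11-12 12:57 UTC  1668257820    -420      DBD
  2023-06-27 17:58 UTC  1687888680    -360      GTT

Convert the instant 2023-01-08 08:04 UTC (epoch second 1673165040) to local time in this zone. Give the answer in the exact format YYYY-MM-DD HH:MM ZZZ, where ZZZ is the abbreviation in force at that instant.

Query: 2023-01-08 08:04 UTC
Rule 4/5 (DBD, -07:00): 2022-11-12 12:57 UTC ≤ query < 2023-06-27 17:58 UTC
8·60 + 4 - 420 = 64 min
64 = 0·1440 + 64; 64 = 1·60 + 4 → 01:04, same day
→ 2023-01-08 01:04 DBD

2023-01-08 01:04 DBD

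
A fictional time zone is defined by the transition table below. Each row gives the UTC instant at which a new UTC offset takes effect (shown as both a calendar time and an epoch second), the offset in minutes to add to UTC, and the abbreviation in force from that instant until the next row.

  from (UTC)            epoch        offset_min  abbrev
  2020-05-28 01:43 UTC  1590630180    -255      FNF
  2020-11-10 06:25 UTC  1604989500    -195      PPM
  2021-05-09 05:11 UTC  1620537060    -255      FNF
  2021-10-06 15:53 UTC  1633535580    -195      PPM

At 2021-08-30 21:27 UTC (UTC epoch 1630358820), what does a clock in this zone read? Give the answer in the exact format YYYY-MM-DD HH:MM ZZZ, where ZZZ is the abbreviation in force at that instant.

Query: 2021-08-30 21:27 UTC
Rule 3/4 (FNF, -04:15): 2021-05-09 05:11 UTC ≤ query < 2021-10-06 15:53 UTC
21·60 + 27 - 255 = 1032 min
1032 = 0·1440 + 1032; 1032 = 17·60 + 12 → 17:12, same day
→ 2021-08-30 17:12 FNF

2021-08-30 17:12 FNF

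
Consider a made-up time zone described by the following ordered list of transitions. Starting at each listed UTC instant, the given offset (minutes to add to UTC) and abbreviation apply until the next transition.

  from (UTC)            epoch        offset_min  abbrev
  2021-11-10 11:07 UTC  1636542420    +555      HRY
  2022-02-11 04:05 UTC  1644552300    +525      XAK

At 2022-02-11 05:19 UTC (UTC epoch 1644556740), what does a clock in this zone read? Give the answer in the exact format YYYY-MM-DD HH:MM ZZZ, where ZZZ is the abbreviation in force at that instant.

2022-02-11 14:04 XAK

Query: 2022-02-11 05:19 UTC
Rule 2/2 (XAK, +08:45): 2022-02-11 04:05 UTC ≤ query < +∞
5·60 + 19 + 525 = 844 min
844 = 0·1440 + 844; 844 = 14·60 + 4 → 14:04, same day
→ 2022-02-11 14:04 XAK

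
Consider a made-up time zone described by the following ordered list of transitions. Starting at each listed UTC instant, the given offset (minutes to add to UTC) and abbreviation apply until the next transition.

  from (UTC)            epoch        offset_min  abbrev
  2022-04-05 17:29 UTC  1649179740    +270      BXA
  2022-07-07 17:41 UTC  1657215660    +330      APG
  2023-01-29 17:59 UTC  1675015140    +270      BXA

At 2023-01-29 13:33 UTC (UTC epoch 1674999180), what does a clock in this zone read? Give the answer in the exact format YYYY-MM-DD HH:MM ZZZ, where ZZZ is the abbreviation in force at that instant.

2023-01-29 19:03 APG

Query: 2023-01-29 13:33 UTC
Rule 2/3 (APG, +05:30): 2022-07-07 17:41 UTC ≤ query < 2023-01-29 17:59 UTC
13·60 + 33 + 330 = 1143 min
1143 = 0·1440 + 1143; 1143 = 19·60 + 3 → 19:03, same day
→ 2023-01-29 19:03 APG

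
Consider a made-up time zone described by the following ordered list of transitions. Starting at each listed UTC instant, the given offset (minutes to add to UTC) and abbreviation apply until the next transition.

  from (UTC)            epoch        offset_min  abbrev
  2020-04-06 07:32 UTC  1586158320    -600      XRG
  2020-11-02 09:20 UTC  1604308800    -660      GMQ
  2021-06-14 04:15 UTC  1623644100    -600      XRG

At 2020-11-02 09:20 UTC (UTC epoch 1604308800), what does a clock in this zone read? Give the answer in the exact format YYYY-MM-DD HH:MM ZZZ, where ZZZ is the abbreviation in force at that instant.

Query: 2020-11-02 09:20 UTC
Rule 2/3 (GMQ, -11:00): 2020-11-02 09:20 UTC ≤ query < 2021-06-14 04:15 UTC
9·60 + 20 - 660 = -100 min
-100 = -1·1440 + 1340; 1340 = 22·60 + 20 → 22:20, 2020-11-02 - 1 day = 2020-11-01
→ 2020-11-01 22:20 GMQ

2020-11-01 22:20 GMQ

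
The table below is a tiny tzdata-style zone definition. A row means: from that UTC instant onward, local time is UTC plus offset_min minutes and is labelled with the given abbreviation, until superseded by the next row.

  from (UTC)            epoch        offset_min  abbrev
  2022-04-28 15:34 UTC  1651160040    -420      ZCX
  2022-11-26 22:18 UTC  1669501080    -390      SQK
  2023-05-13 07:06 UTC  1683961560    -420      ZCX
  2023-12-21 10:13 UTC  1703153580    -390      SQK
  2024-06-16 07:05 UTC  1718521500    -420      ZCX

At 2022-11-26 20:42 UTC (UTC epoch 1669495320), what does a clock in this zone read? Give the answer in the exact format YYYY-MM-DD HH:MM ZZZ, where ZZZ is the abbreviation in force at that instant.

2022-11-26 13:42 ZCX

Query: 2022-11-26 20:42 UTC
Rule 1/5 (ZCX, -07:00): 2022-04-28 15:34 UTC ≤ query < 2022-11-26 22:18 UTC
20·60 + 42 - 420 = 822 min
822 = 0·1440 + 822; 822 = 13·60 + 42 → 13:42, same day
→ 2022-11-26 13:42 ZCX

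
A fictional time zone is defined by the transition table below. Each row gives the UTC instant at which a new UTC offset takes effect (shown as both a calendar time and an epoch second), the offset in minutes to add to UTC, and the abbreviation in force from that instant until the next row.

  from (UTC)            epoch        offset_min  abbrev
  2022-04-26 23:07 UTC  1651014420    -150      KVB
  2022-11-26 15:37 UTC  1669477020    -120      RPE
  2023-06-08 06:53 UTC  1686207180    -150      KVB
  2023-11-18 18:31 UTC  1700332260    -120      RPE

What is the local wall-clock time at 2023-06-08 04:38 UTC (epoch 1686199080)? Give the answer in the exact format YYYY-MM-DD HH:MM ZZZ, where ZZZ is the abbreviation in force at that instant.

Query: 2023-06-08 04:38 UTC
Rule 2/4 (RPE, -02:00): 2022-11-26 15:37 UTC ≤ query < 2023-06-08 06:53 UTC
4·60 + 38 - 120 = 158 min
158 = 0·1440 + 158; 158 = 2·60 + 38 → 02:38, same day
→ 2023-06-08 02:38 RPE

2023-06-08 02:38 RPE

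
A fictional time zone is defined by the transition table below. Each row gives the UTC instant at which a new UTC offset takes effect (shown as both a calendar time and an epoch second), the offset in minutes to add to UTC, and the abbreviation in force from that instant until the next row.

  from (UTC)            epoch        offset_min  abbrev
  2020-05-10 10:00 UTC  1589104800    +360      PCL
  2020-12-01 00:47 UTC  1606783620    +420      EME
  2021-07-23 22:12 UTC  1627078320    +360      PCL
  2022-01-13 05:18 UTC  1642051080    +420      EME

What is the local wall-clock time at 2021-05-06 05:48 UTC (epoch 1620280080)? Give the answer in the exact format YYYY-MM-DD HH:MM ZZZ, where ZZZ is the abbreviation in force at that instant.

Query: 2021-05-06 05:48 UTC
Rule 2/4 (EME, +07:00): 2020-12-01 00:47 UTC ≤ query < 2021-07-23 22:12 UTC
5·60 + 48 + 420 = 768 min
768 = 0·1440 + 768; 768 = 12·60 + 48 → 12:48, same day
→ 2021-05-06 12:48 EME

2021-05-06 12:48 EME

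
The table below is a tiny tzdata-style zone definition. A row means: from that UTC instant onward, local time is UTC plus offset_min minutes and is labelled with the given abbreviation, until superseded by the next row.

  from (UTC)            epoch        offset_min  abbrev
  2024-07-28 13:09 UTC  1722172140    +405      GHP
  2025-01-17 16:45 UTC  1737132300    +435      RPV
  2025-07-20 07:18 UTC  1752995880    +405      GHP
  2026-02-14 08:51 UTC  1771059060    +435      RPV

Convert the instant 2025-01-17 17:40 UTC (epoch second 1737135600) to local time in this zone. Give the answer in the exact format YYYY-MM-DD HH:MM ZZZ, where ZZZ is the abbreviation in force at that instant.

2025-01-18 00:55 RPV

Query: 2025-01-17 17:40 UTC
Rule 2/4 (RPV, +07:15): 2025-01-17 16:45 UTC ≤ query < 2025-07-20 07:18 UTC
17·60 + 40 + 435 = 1495 min
1495 = 1·1440 + 55; 55 = 0·60 + 55 → 00:55, 2025-01-17 + 1 day = 2025-01-18
→ 2025-01-18 00:55 RPV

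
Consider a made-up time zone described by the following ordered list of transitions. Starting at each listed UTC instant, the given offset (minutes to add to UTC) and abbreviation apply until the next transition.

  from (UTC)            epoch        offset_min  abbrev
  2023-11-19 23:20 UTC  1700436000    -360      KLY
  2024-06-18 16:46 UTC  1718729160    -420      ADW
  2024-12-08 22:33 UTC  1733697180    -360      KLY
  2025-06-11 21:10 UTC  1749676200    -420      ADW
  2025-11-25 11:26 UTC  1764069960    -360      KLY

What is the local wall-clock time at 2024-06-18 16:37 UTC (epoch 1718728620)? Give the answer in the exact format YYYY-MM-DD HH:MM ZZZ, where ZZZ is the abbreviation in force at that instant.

2024-06-18 10:37 KLY

Query: 2024-06-18 16:37 UTC
Rule 1/5 (KLY, -06:00): 2023-11-19 23:20 UTC ≤ query < 2024-06-18 16:46 UTC
16·60 + 37 - 360 = 637 min
637 = 0·1440 + 637; 637 = 10·60 + 37 → 10:37, same day
→ 2024-06-18 10:37 KLY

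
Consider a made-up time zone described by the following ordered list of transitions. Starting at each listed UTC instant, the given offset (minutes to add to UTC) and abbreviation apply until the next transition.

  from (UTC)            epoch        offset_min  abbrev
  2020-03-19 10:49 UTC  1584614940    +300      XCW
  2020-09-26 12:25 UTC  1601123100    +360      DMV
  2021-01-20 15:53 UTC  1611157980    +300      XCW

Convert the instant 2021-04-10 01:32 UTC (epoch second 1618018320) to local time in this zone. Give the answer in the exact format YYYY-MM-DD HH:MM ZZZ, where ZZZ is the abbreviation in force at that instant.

2021-04-10 06:32 XCW

Query: 2021-04-10 01:32 UTC
Rule 3/3 (XCW, +05:00): 2021-01-20 15:53 UTC ≤ query < +∞
1·60 + 32 + 300 = 392 min
392 = 0·1440 + 392; 392 = 6·60 + 32 → 06:32, same day
→ 2021-04-10 06:32 XCW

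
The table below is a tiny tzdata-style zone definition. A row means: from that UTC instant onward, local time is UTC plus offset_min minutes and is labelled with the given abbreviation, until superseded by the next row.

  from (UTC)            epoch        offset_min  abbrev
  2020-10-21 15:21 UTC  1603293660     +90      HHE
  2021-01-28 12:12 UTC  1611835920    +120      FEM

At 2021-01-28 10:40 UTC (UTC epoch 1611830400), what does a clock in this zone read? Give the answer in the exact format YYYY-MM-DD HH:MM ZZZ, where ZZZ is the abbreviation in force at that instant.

2021-01-28 12:10 HHE

Query: 2021-01-28 10:40 UTC
Rule 1/2 (HHE, +01:30): 2020-10-21 15:21 UTC ≤ query < 2021-01-28 12:12 UTC
10·60 + 40 + 90 = 730 min
730 = 0·1440 + 730; 730 = 12·60 + 10 → 12:10, same day
→ 2021-01-28 12:10 HHE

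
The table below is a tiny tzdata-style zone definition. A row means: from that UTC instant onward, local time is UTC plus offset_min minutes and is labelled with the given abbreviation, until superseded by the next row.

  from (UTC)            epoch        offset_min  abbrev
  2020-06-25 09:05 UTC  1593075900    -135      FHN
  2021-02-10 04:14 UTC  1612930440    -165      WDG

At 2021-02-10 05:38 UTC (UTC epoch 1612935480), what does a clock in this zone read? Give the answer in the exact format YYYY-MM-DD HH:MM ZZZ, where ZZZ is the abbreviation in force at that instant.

2021-02-10 02:53 WDG

Query: 2021-02-10 05:38 UTC
Rule 2/2 (WDG, -02:45): 2021-02-10 04:14 UTC ≤ query < +∞
5·60 + 38 - 165 = 173 min
173 = 0·1440 + 173; 173 = 2·60 + 53 → 02:53, same day
→ 2021-02-10 02:53 WDG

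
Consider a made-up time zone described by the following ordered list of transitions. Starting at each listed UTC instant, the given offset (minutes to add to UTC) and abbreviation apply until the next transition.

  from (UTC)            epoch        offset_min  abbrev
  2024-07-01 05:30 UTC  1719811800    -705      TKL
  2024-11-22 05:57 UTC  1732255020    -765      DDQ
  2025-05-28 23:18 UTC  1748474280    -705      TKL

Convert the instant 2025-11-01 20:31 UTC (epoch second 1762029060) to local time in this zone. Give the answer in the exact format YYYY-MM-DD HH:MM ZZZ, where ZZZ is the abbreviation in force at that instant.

2025-11-01 08:46 TKL

Query: 2025-11-01 20:31 UTC
Rule 3/3 (TKL, -11:45): 2025-05-28 23:18 UTC ≤ query < +∞
20·60 + 31 - 705 = 526 min
526 = 0·1440 + 526; 526 = 8·60 + 46 → 08:46, same day
→ 2025-11-01 08:46 TKL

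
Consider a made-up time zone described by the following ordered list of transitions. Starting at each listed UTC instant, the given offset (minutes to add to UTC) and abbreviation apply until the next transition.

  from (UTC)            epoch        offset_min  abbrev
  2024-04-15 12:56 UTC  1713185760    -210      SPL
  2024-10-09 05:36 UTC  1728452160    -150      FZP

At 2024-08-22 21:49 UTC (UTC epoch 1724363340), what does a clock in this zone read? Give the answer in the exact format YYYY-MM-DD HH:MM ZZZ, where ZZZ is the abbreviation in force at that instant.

2024-08-22 18:19 SPL

Query: 2024-08-22 21:49 UTC
Rule 1/2 (SPL, -03:30): 2024-04-15 12:56 UTC ≤ query < 2024-10-09 05:36 UTC
21·60 + 49 - 210 = 1099 min
1099 = 0·1440 + 1099; 1099 = 18·60 + 19 → 18:19, same day
→ 2024-08-22 18:19 SPL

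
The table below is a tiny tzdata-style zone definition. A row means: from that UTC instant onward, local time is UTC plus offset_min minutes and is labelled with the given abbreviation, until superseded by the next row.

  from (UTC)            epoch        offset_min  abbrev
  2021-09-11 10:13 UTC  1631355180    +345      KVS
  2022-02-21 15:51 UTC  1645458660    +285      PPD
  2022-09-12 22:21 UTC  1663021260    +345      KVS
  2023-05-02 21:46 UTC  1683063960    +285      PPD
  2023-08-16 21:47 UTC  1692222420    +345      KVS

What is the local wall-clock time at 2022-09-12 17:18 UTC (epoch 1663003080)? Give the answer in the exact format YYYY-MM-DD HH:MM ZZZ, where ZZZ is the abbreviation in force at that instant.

Query: 2022-09-12 17:18 UTC
Rule 2/5 (PPD, +04:45): 2022-02-21 15:51 UTC ≤ query < 2022-09-12 22:21 UTC
17·60 + 18 + 285 = 1323 min
1323 = 0·1440 + 1323; 1323 = 22·60 + 3 → 22:03, same day
→ 2022-09-12 22:03 PPD

2022-09-12 22:03 PPD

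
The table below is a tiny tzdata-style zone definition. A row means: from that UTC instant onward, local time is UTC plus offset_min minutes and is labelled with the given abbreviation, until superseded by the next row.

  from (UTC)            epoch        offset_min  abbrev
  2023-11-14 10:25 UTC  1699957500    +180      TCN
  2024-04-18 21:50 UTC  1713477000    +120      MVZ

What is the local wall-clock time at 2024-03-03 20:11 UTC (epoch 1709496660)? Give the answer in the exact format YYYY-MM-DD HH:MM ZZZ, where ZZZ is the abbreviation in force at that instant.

Query: 2024-03-03 20:11 UTC
Rule 1/2 (TCN, +03:00): 2023-11-14 10:25 UTC ≤ query < 2024-04-18 21:50 UTC
20·60 + 11 + 180 = 1391 min
1391 = 0·1440 + 1391; 1391 = 23·60 + 11 → 23:11, same day
→ 2024-03-03 23:11 TCN

2024-03-03 23:11 TCN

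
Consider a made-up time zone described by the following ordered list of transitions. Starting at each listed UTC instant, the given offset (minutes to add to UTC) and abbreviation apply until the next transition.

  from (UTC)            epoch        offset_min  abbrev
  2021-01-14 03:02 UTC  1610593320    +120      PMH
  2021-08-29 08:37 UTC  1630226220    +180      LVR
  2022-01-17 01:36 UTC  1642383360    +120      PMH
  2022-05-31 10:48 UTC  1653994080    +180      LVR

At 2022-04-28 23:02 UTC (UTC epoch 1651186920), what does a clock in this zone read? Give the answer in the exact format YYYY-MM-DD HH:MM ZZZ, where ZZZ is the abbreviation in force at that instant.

2022-04-29 01:02 PMH

Query: 2022-04-28 23:02 UTC
Rule 3/4 (PMH, +02:00): 2022-01-17 01:36 UTC ≤ query < 2022-05-31 10:48 UTC
23·60 + 2 + 120 = 1502 min
1502 = 1·1440 + 62; 62 = 1·60 + 2 → 01:02, 2022-04-28 + 1 day = 2022-04-29
→ 2022-04-29 01:02 PMH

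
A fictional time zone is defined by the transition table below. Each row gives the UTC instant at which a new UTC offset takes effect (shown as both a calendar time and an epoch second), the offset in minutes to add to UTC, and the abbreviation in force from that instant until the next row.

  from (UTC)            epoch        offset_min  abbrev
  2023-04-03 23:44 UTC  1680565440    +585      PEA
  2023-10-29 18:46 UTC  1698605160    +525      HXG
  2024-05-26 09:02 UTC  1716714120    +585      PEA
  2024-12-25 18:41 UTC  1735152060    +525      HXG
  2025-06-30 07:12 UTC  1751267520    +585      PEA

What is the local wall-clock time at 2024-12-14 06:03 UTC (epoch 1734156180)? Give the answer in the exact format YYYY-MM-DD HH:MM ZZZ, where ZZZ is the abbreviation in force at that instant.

Query: 2024-12-14 06:03 UTC
Rule 3/5 (PEA, +09:45): 2024-05-26 09:02 UTC ≤ query < 2024-12-25 18:41 UTC
6·60 + 3 + 585 = 948 min
948 = 0·1440 + 948; 948 = 15·60 + 48 → 15:48, same day
→ 2024-12-14 15:48 PEA

2024-12-14 15:48 PEA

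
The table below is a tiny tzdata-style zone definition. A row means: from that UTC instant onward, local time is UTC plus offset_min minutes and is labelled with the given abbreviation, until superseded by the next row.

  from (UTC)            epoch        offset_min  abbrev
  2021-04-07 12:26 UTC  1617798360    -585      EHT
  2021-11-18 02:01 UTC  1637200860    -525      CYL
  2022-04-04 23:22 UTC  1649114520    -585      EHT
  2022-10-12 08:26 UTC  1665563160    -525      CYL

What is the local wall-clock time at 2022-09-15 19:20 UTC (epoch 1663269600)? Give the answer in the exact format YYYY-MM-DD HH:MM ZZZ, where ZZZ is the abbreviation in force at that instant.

2022-09-15 09:35 EHT

Query: 2022-09-15 19:20 UTC
Rule 3/4 (EHT, -09:45): 2022-04-04 23:22 UTC ≤ query < 2022-10-12 08:26 UTC
19·60 + 20 - 585 = 575 min
575 = 0·1440 + 575; 575 = 9·60 + 35 → 09:35, same day
→ 2022-09-15 09:35 EHT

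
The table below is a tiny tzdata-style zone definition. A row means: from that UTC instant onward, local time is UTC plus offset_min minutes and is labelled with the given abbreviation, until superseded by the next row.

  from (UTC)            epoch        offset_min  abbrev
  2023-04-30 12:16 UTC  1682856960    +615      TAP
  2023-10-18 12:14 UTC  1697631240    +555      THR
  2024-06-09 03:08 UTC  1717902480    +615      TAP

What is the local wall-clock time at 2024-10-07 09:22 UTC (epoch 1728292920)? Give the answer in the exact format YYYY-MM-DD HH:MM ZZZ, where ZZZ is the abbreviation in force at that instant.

2024-10-07 19:37 TAP

Query: 2024-10-07 09:22 UTC
Rule 3/3 (TAP, +10:15): 2024-06-09 03:08 UTC ≤ query < +∞
9·60 + 22 + 615 = 1177 min
1177 = 0·1440 + 1177; 1177 = 19·60 + 37 → 19:37, same day
→ 2024-10-07 19:37 TAP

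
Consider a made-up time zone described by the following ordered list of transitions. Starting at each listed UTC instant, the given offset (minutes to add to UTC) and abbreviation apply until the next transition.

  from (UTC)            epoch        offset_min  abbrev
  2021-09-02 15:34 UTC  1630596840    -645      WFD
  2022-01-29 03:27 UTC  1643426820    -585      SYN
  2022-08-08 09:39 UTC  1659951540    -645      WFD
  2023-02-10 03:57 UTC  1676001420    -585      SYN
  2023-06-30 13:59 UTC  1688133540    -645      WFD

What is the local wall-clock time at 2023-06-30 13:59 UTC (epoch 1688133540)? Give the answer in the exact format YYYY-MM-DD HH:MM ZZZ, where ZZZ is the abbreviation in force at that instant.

Query: 2023-06-30 13:59 UTC
Rule 5/5 (WFD, -10:45): 2023-06-30 13:59 UTC ≤ query < +∞
13·60 + 59 - 645 = 194 min
194 = 0·1440 + 194; 194 = 3·60 + 14 → 03:14, same day
→ 2023-06-30 03:14 WFD

2023-06-30 03:14 WFD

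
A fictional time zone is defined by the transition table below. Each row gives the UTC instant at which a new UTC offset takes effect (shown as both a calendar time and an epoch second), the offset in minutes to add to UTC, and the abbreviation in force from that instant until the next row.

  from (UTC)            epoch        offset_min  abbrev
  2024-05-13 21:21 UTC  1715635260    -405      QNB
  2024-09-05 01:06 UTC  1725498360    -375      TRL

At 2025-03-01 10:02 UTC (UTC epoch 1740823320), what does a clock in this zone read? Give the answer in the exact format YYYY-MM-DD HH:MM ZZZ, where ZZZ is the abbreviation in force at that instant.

Query: 2025-03-01 10:02 UTC
Rule 2/2 (TRL, -06:15): 2024-09-05 01:06 UTC ≤ query < +∞
10·60 + 2 - 375 = 227 min
227 = 0·1440 + 227; 227 = 3·60 + 47 → 03:47, same day
→ 2025-03-01 03:47 TRL

2025-03-01 03:47 TRL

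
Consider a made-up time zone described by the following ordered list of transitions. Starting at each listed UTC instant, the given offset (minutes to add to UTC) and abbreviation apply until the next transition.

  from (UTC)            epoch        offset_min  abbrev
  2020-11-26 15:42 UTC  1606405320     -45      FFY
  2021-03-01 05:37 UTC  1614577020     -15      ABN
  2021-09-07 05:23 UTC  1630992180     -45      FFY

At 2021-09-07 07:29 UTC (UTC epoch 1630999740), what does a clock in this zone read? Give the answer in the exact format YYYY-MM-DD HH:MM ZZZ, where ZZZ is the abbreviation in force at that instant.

Query: 2021-09-07 07:29 UTC
Rule 3/3 (FFY, -00:45): 2021-09-07 05:23 UTC ≤ query < +∞
7·60 + 29 - 45 = 404 min
404 = 0·1440 + 404; 404 = 6·60 + 44 → 06:44, same day
→ 2021-09-07 06:44 FFY

2021-09-07 06:44 FFY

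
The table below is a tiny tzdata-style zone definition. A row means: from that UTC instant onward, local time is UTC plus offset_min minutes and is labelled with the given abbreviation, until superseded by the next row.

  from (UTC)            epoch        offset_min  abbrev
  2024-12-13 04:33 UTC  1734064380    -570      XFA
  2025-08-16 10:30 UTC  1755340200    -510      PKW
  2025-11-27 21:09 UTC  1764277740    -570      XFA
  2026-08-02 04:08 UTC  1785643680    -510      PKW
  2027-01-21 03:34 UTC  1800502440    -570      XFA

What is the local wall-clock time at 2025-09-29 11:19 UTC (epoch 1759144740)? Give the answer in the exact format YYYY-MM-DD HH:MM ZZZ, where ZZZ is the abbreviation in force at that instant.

Query: 2025-09-29 11:19 UTC
Rule 2/5 (PKW, -08:30): 2025-08-16 10:30 UTC ≤ query < 2025-11-27 21:09 UTC
11·60 + 19 - 510 = 169 min
169 = 0·1440 + 169; 169 = 2·60 + 49 → 02:49, same day
→ 2025-09-29 02:49 PKW

2025-09-29 02:49 PKW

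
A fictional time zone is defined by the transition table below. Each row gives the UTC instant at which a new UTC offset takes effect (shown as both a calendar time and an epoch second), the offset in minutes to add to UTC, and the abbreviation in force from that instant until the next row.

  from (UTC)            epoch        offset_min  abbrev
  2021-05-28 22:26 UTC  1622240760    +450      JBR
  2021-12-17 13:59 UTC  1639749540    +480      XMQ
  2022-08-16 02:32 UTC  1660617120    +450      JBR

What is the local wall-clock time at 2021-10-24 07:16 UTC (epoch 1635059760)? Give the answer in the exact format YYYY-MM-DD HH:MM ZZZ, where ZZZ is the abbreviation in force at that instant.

2021-10-24 14:46 JBR

Query: 2021-10-24 07:16 UTC
Rule 1/3 (JBR, +07:30): 2021-05-28 22:26 UTC ≤ query < 2021-12-17 13:59 UTC
7·60 + 16 + 450 = 886 min
886 = 0·1440 + 886; 886 = 14·60 + 46 → 14:46, same day
→ 2021-10-24 14:46 JBR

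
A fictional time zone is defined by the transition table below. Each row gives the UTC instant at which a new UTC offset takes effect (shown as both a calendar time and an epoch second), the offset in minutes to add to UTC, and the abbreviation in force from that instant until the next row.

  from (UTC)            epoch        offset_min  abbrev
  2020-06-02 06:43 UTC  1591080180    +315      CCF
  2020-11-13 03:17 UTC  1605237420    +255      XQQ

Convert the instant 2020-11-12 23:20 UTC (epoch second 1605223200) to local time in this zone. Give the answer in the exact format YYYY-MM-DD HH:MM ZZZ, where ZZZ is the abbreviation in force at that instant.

Query: 2020-11-12 23:20 UTC
Rule 1/2 (CCF, +05:15): 2020-06-02 06:43 UTC ≤ query < 2020-11-13 03:17 UTC
23·60 + 20 + 315 = 1715 min
1715 = 1·1440 + 275; 275 = 4·60 + 35 → 04:35, 2020-11-12 + 1 day = 2020-11-13
→ 2020-11-13 04:35 CCF

2020-11-13 04:35 CCF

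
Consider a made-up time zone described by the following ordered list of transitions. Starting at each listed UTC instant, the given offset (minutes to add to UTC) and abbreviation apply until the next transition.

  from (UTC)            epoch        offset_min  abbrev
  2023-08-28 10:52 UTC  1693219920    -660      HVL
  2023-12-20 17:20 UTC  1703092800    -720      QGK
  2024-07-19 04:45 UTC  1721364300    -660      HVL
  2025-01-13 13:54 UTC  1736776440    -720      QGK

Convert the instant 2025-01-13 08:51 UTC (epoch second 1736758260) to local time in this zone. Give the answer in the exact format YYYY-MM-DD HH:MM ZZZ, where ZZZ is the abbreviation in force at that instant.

2025-01-12 21:51 HVL

Query: 2025-01-13 08:51 UTC
Rule 3/4 (HVL, -11:00): 2024-07-19 04:45 UTC ≤ query < 2025-01-13 13:54 UTC
8·60 + 51 - 660 = -129 min
-129 = -1·1440 + 1311; 1311 = 21·60 + 51 → 21:51, 2025-01-13 - 1 day = 2025-01-12
→ 2025-01-12 21:51 HVL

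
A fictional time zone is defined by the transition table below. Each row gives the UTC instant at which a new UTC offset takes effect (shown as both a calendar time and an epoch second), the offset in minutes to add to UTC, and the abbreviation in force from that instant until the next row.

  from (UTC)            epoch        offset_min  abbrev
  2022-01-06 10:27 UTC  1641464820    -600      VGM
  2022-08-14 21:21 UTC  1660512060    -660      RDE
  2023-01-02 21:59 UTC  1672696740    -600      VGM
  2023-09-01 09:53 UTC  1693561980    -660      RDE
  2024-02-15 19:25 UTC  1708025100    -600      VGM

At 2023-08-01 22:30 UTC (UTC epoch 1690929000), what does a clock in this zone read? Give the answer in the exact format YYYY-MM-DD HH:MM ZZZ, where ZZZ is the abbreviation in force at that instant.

2023-08-01 12:30 VGM

Query: 2023-08-01 22:30 UTC
Rule 3/5 (VGM, -10:00): 2023-01-02 21:59 UTC ≤ query < 2023-09-01 09:53 UTC
22·60 + 30 - 600 = 750 min
750 = 0·1440 + 750; 750 = 12·60 + 30 → 12:30, same day
→ 2023-08-01 12:30 VGM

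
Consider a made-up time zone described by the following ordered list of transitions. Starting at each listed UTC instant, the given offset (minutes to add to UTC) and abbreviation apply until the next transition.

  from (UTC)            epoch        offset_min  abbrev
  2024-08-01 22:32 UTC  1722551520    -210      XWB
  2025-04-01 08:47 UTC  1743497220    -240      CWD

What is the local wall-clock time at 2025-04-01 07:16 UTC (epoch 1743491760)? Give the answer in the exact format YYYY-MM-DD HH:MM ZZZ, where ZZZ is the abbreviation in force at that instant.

Query: 2025-04-01 07:16 UTC
Rule 1/2 (XWB, -03:30): 2024-08-01 22:32 UTC ≤ query < 2025-04-01 08:47 UTC
7·60 + 16 - 210 = 226 min
226 = 0·1440 + 226; 226 = 3·60 + 46 → 03:46, same day
→ 2025-04-01 03:46 XWB

2025-04-01 03:46 XWB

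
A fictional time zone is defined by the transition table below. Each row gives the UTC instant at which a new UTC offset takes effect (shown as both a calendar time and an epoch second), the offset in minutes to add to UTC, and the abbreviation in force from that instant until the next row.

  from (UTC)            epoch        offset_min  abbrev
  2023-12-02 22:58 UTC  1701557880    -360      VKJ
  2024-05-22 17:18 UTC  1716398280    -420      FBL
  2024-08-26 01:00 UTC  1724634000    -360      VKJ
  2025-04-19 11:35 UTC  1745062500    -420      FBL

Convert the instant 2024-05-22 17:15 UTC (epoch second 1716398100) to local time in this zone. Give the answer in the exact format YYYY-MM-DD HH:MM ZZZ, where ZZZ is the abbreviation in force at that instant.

Query: 2024-05-22 17:15 UTC
Rule 1/4 (VKJ, -06:00): 2023-12-02 22:58 UTC ≤ query < 2024-05-22 17:18 UTC
17·60 + 15 - 360 = 675 min
675 = 0·1440 + 675; 675 = 11·60 + 15 → 11:15, same day
→ 2024-05-22 11:15 VKJ

2024-05-22 11:15 VKJ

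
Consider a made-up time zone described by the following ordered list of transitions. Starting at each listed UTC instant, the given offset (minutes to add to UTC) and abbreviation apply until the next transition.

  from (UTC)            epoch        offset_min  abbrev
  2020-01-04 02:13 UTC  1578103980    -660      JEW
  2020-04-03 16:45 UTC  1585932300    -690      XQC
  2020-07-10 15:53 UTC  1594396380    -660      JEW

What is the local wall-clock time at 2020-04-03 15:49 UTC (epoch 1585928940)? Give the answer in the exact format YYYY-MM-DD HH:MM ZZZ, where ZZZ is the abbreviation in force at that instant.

Query: 2020-04-03 15:49 UTC
Rule 1/3 (JEW, -11:00): 2020-01-04 02:13 UTC ≤ query < 2020-04-03 16:45 UTC
15·60 + 49 - 660 = 289 min
289 = 0·1440 + 289; 289 = 4·60 + 49 → 04:49, same day
→ 2020-04-03 04:49 JEW

2020-04-03 04:49 JEW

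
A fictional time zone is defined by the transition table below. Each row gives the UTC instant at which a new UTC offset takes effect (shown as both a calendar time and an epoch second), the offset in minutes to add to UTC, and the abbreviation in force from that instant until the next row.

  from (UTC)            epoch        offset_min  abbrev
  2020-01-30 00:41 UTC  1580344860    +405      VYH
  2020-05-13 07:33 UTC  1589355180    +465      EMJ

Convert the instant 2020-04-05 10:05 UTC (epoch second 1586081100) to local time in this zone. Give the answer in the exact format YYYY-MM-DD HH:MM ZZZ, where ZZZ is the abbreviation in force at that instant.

Query: 2020-04-05 10:05 UTC
Rule 1/2 (VYH, +06:45): 2020-01-30 00:41 UTC ≤ query < 2020-05-13 07:33 UTC
10·60 + 5 + 405 = 1010 min
1010 = 0·1440 + 1010; 1010 = 16·60 + 50 → 16:50, same day
→ 2020-04-05 16:50 VYH

2020-04-05 16:50 VYH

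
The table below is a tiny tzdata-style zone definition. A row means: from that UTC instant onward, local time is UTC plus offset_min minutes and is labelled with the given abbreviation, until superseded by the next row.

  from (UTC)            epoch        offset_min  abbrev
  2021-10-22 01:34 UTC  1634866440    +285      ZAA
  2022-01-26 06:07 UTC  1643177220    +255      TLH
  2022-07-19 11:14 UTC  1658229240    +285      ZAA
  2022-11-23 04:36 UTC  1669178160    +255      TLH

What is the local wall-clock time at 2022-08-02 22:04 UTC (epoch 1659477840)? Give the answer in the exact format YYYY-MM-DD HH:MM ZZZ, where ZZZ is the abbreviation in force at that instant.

2022-08-03 02:49 ZAA

Query: 2022-08-02 22:04 UTC
Rule 3/4 (ZAA, +04:45): 2022-07-19 11:14 UTC ≤ query < 2022-11-23 04:36 UTC
22·60 + 4 + 285 = 1609 min
1609 = 1·1440 + 169; 169 = 2·60 + 49 → 02:49, 2022-08-02 + 1 day = 2022-08-03
→ 2022-08-03 02:49 ZAA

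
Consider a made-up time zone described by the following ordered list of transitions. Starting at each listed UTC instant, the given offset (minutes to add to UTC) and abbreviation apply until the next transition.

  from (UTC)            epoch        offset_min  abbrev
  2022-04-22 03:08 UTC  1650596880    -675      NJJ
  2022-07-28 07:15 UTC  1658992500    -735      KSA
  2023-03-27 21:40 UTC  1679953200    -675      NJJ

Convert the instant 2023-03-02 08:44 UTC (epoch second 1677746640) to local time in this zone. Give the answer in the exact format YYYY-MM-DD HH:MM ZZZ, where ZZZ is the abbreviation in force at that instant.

2023-03-01 20:29 KSA

Query: 2023-03-02 08:44 UTC
Rule 2/3 (KSA, -12:15): 2022-07-28 07:15 UTC ≤ query < 2023-03-27 21:40 UTC
8·60 + 44 - 735 = -211 min
-211 = -1·1440 + 1229; 1229 = 20·60 + 29 → 20:29, 2023-03-02 - 1 day = 2023-03-01
→ 2023-03-01 20:29 KSA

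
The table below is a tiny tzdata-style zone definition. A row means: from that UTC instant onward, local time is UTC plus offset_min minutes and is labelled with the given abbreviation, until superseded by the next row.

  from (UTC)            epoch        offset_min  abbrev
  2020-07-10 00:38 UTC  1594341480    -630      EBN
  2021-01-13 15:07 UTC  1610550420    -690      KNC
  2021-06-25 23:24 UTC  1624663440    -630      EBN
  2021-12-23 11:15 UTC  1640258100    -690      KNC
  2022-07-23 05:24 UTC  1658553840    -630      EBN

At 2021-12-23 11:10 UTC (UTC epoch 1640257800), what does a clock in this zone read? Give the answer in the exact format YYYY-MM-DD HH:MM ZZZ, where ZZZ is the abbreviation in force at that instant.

Query: 2021-12-23 11:10 UTC
Rule 3/5 (EBN, -10:30): 2021-06-25 23:24 UTC ≤ query < 2021-12-23 11:15 UTC
11·60 + 10 - 630 = 40 min
40 = 0·1440 + 40; 40 = 0·60 + 40 → 00:40, same day
→ 2021-12-23 00:40 EBN

2021-12-23 00:40 EBN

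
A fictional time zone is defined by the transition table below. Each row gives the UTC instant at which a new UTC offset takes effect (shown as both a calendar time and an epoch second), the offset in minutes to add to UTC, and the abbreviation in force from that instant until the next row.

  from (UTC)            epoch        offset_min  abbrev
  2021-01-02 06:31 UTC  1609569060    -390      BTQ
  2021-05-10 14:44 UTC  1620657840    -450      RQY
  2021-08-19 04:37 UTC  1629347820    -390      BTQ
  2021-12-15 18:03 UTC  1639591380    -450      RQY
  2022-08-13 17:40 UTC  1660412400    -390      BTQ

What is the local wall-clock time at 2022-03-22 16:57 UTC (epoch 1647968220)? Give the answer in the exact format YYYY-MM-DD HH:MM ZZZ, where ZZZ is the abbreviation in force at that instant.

2022-03-22 09:27 RQY

Query: 2022-03-22 16:57 UTC
Rule 4/5 (RQY, -07:30): 2021-12-15 18:03 UTC ≤ query < 2022-08-13 17:40 UTC
16·60 + 57 - 450 = 567 min
567 = 0·1440 + 567; 567 = 9·60 + 27 → 09:27, same day
→ 2022-03-22 09:27 RQY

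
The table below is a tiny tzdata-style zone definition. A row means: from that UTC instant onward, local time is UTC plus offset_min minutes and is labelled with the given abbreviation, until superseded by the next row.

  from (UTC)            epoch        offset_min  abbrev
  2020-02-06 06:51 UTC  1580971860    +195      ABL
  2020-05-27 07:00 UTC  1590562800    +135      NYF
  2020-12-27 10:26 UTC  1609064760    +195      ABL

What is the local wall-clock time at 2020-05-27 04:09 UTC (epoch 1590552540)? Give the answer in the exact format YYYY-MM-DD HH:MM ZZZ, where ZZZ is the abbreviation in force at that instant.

2020-05-27 07:24 ABL

Query: 2020-05-27 04:09 UTC
Rule 1/3 (ABL, +03:15): 2020-02-06 06:51 UTC ≤ query < 2020-05-27 07:00 UTC
4·60 + 9 + 195 = 444 min
444 = 0·1440 + 444; 444 = 7·60 + 24 → 07:24, same day
→ 2020-05-27 07:24 ABL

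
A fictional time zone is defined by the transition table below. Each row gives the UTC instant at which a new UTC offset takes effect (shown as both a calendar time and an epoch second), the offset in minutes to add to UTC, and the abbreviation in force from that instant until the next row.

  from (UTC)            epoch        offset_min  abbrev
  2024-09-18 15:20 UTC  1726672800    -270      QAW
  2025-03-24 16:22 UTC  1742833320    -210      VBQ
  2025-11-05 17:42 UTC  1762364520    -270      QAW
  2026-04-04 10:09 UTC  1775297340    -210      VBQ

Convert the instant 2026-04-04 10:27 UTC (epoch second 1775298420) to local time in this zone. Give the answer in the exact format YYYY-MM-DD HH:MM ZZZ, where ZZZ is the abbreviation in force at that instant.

Query: 2026-04-04 10:27 UTC
Rule 4/4 (VBQ, -03:30): 2026-04-04 10:09 UTC ≤ query < +∞
10·60 + 27 - 210 = 417 min
417 = 0·1440 + 417; 417 = 6·60 + 57 → 06:57, same day
→ 2026-04-04 06:57 VBQ

2026-04-04 06:57 VBQ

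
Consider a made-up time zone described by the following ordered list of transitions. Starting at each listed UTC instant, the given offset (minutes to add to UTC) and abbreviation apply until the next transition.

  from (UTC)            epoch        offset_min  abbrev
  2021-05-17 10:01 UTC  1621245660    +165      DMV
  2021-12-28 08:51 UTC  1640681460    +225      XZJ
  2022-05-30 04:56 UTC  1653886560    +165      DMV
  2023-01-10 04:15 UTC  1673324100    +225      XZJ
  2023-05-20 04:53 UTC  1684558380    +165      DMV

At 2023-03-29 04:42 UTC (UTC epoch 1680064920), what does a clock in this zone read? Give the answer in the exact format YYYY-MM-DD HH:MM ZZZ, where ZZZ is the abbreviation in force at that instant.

Query: 2023-03-29 04:42 UTC
Rule 4/5 (XZJ, +03:45): 2023-01-10 04:15 UTC ≤ query < 2023-05-20 04:53 UTC
4·60 + 42 + 225 = 507 min
507 = 0·1440 + 507; 507 = 8·60 + 27 → 08:27, same day
→ 2023-03-29 08:27 XZJ

2023-03-29 08:27 XZJ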